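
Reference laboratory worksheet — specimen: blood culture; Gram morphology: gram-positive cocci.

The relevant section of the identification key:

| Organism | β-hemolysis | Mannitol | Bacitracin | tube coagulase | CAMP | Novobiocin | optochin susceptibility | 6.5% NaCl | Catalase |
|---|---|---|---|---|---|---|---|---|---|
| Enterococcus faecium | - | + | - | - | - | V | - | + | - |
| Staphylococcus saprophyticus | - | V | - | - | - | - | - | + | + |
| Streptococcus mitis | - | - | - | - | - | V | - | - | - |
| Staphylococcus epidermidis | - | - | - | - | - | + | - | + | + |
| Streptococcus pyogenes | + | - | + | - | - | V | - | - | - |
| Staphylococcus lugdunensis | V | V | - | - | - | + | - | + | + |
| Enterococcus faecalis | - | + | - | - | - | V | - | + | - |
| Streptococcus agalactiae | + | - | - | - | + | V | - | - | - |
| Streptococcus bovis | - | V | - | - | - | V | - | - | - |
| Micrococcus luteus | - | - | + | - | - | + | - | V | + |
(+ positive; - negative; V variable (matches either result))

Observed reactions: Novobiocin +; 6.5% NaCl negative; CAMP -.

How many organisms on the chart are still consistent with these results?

4

CAMP -: excludes Streptococcus agalactiae — 9 left.
6.5% NaCl -: excludes 5 organisms — 4 left.
Novobiocin +: all 4 remaining candidates are consistent.
Still consistent: Micrococcus luteus, Streptococcus bovis, Streptococcus mitis, Streptococcus pyogenes.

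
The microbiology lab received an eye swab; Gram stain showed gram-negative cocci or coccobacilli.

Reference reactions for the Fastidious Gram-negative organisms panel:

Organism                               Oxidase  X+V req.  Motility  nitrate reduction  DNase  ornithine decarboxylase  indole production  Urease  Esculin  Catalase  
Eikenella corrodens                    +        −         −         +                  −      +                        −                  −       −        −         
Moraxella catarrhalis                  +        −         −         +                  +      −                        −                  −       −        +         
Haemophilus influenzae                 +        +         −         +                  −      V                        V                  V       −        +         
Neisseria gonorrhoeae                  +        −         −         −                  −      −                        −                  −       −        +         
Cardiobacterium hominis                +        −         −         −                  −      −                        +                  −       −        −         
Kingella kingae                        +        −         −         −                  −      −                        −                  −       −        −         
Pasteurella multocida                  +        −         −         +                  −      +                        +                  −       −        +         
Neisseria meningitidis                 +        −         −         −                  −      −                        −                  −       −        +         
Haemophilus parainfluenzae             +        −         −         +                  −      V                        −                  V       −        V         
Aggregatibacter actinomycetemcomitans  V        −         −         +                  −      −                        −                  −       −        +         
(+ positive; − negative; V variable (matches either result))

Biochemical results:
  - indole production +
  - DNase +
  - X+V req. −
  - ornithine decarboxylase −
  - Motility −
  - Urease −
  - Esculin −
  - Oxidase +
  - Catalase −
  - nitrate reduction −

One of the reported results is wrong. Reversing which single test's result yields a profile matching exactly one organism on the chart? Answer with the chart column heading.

DNase

As reported, no row in the chart matches all 10 reactions.
Reversing Urease → still no organism matches.
Reversing X+V req. → still no organism matches.
Reversing Esculin → still no organism matches.
Reversing ornithine decarboxylase → still no organism matches.
Reversing Catalase → still no organism matches.
Reversing Motility → still no organism matches.
Reversing Oxidase → still no organism matches.
Reversing DNase (to −) → unique match: Cardiobacterium hominis.
Reversing nitrate reduction → still no organism matches.
Reversing indole production → still no organism matches.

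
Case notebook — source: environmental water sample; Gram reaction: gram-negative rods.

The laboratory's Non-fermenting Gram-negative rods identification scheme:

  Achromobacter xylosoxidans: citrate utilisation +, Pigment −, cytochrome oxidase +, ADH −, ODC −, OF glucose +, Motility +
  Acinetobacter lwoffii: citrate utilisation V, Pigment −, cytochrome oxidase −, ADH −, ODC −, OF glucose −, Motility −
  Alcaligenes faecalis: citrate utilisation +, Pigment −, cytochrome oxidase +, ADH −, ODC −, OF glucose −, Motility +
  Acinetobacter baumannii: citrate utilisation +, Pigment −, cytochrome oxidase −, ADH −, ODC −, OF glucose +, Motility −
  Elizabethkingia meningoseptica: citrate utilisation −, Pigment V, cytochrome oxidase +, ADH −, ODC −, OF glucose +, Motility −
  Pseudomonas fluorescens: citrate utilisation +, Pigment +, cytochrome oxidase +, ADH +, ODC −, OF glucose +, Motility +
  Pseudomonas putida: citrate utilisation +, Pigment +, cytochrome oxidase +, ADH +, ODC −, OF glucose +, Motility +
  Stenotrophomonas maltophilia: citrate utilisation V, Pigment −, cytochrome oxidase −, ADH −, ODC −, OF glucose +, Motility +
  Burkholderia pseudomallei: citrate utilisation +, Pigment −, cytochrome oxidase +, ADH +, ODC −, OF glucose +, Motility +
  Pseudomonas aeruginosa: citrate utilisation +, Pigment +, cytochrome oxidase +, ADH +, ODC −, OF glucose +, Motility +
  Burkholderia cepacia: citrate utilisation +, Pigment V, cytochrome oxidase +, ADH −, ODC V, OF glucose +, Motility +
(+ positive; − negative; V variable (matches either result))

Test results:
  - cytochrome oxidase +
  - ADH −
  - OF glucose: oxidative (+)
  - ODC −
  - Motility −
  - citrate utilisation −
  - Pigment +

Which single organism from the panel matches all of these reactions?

ODC −: all 11 remaining candidates are consistent.
Motility −: excludes 8 organisms — 3 left.
ADH −: all 3 remaining candidates are consistent.
cytochrome oxidase +: excludes Acinetobacter lwoffii, Acinetobacter baumannii — 1 left.
Pigment +: the one remaining candidate is consistent.
citrate utilisation −: the one remaining candidate is consistent.
OF glucose +: the one remaining candidate is consistent.

Elizabethkingia meningoseptica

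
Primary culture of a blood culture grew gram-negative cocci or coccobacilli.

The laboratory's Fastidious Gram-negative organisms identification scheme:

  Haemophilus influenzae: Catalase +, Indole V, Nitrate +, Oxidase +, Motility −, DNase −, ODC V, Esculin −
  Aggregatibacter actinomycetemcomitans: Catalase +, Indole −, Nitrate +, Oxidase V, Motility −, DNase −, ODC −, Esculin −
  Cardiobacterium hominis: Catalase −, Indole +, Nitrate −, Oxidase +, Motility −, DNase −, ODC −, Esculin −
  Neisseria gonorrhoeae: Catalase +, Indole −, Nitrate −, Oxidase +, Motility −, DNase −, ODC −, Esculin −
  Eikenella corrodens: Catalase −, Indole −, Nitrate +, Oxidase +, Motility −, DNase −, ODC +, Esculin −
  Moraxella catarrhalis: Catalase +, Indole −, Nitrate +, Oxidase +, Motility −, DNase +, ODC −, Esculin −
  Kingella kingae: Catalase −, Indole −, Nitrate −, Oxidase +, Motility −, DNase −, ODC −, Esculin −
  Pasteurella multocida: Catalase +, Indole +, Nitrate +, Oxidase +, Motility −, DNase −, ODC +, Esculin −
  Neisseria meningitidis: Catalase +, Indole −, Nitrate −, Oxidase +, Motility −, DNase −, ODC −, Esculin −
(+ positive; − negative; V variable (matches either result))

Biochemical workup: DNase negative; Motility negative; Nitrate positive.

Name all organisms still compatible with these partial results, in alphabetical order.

Motility −: all 9 remaining candidates are consistent.
Nitrate +: excludes Cardiobacterium hominis, Neisseria gonorrhoeae, Kingella kingae, Neisseria meningitidis — 5 left.
DNase −: excludes Moraxella catarrhalis — 4 left.

Aggregatibacter actinomycetemcomitans, Eikenella corrodens, Haemophilus influenzae, Pasteurella multocida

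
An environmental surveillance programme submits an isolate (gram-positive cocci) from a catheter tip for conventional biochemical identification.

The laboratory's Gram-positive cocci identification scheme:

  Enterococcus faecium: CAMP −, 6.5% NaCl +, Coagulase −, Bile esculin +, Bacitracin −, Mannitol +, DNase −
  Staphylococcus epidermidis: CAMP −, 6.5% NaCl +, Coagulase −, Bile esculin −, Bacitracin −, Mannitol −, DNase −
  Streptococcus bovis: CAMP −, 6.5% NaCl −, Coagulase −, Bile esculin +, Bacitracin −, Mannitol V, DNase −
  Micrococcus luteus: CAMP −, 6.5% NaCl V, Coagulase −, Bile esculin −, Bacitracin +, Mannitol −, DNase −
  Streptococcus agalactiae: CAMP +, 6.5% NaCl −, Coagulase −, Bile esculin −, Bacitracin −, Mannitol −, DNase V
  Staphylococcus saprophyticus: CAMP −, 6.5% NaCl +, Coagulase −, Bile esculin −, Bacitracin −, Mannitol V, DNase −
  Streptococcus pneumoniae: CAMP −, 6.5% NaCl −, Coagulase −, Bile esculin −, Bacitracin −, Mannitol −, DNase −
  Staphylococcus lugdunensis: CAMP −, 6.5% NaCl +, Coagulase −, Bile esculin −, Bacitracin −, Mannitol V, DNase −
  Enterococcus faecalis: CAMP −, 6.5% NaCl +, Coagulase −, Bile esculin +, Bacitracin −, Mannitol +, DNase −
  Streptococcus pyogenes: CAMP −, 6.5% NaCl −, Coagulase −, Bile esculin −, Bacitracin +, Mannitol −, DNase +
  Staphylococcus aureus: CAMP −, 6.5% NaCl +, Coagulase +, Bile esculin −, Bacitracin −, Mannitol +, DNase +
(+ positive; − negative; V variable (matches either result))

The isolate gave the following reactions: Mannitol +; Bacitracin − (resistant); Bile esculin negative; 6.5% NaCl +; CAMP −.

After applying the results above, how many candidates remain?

CAMP −: excludes Streptococcus agalactiae — 10 left.
Bacitracin −: excludes Micrococcus luteus, Streptococcus pyogenes — 8 left.
6.5% NaCl +: excludes Streptococcus bovis, Streptococcus pneumoniae — 6 left.
Mannitol +: excludes Staphylococcus epidermidis — 5 left.
Bile esculin −: excludes Enterococcus faecium, Enterococcus faecalis — 3 left.
Still consistent: Staphylococcus aureus, Staphylococcus lugdunensis, Staphylococcus saprophyticus.

3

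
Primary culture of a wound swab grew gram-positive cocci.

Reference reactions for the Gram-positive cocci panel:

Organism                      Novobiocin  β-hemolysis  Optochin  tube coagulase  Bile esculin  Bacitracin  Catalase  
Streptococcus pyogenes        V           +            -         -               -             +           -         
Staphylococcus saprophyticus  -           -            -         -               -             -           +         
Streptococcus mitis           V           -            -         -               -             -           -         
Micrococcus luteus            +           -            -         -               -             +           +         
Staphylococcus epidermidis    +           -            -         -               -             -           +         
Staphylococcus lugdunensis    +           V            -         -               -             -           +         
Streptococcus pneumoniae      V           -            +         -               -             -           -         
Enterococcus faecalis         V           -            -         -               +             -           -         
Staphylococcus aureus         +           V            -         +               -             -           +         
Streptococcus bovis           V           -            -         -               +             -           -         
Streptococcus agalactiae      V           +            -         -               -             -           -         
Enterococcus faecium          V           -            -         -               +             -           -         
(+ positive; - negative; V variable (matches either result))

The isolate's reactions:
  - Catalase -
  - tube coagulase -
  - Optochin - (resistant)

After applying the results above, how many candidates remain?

6

tube coagulase -: excludes Staphylococcus aureus — 11 left.
Catalase -: excludes Staphylococcus saprophyticus, Micrococcus luteus, Staphylococcus epidermidis, Staphylococcus lugdunensis — 7 left.
Optochin -: excludes Streptococcus pneumoniae — 6 left.
Still consistent: Enterococcus faecalis, Enterococcus faecium, Streptococcus agalactiae, Streptococcus bovis, Streptococcus mitis, Streptococcus pyogenes.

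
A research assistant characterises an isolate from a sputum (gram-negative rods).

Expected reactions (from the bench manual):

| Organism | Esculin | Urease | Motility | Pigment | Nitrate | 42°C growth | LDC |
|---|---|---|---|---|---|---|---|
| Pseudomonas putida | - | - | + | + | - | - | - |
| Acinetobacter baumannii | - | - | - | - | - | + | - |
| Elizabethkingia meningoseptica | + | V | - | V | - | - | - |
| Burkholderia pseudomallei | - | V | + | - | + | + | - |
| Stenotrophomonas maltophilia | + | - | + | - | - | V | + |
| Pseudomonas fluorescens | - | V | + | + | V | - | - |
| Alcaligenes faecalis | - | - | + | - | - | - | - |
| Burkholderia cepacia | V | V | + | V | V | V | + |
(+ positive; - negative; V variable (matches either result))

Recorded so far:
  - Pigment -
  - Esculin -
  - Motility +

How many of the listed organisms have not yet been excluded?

Pigment -: excludes Pseudomonas putida, Pseudomonas fluorescens — 6 left.
Motility +: excludes Acinetobacter baumannii, Elizabethkingia meningoseptica — 4 left.
Esculin -: excludes Stenotrophomonas maltophilia — 3 left.
Still consistent: Alcaligenes faecalis, Burkholderia cepacia, Burkholderia pseudomallei.

3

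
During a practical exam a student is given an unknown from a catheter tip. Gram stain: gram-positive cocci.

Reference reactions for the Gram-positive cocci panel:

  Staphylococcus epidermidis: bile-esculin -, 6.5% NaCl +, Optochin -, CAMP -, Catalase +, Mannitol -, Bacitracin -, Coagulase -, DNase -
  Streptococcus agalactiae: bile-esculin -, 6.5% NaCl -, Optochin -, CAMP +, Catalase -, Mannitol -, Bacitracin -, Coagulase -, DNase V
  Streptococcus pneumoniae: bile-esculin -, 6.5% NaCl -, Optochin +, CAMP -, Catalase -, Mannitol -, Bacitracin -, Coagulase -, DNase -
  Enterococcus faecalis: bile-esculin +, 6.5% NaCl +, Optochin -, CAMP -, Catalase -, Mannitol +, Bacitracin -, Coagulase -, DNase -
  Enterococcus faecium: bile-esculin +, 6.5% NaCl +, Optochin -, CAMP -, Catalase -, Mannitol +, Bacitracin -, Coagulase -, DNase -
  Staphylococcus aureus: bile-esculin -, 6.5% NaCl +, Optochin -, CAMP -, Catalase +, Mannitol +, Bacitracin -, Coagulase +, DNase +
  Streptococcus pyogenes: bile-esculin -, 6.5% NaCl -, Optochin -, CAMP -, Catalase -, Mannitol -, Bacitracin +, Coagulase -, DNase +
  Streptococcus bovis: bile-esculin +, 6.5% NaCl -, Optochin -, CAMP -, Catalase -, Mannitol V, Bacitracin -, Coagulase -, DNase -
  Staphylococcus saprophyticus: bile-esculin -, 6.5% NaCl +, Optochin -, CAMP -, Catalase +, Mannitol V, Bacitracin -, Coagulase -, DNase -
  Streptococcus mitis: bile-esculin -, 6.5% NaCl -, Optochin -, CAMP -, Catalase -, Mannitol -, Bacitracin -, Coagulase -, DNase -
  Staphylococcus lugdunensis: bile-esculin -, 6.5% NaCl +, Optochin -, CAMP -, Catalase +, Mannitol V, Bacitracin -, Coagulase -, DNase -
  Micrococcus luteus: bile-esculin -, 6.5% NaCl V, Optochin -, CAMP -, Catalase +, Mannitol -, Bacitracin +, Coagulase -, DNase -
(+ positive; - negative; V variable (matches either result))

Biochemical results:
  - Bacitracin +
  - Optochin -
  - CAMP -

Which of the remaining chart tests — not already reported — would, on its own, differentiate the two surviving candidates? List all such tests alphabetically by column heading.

CAMP -: excludes Streptococcus agalactiae — 11 left.
Bacitracin +: excludes 9 organisms — 2 left.
Optochin -: all 2 remaining candidates are consistent.
Two candidates remain: Micrococcus luteus and Streptococcus pyogenes.
  bile-esculin: - vs - — same for both, does not separate.
  6.5% NaCl: V vs - — variable for at least one, does not separate.
  Catalase: Micrococcus luteus +, Streptococcus pyogenes - — discriminates.
  Mannitol: - vs - — same for both, does not separate.
  Coagulase: - vs - — same for both, does not separate.
  DNase: Micrococcus luteus -, Streptococcus pyogenes + — discriminates.

Catalase, DNase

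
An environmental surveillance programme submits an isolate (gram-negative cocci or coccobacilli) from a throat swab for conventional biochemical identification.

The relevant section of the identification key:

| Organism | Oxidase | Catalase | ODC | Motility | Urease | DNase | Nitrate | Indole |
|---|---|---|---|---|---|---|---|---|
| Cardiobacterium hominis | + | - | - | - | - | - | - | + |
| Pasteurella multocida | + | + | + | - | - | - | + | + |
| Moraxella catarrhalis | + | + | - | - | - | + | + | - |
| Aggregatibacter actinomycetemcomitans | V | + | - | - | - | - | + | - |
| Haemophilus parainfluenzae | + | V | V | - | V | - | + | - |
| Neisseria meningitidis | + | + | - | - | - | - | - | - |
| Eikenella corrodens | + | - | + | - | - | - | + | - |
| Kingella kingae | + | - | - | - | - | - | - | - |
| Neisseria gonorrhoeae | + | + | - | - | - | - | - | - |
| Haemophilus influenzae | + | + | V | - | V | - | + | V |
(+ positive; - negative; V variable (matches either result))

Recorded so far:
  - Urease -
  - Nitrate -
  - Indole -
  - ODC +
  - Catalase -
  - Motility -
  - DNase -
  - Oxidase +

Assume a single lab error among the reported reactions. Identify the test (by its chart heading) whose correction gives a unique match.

As reported, no row in the chart matches all 8 reactions.
Reversing Oxidase → still no organism matches.
Reversing Nitrate → 2 organisms match (not unique).
Reversing Indole → still no organism matches.
Reversing ODC (to -) → unique match: Kingella kingae.
Reversing Catalase → still no organism matches.
Reversing Urease → still no organism matches.
Reversing Motility → still no organism matches.
Reversing DNase → still no organism matches.

ODC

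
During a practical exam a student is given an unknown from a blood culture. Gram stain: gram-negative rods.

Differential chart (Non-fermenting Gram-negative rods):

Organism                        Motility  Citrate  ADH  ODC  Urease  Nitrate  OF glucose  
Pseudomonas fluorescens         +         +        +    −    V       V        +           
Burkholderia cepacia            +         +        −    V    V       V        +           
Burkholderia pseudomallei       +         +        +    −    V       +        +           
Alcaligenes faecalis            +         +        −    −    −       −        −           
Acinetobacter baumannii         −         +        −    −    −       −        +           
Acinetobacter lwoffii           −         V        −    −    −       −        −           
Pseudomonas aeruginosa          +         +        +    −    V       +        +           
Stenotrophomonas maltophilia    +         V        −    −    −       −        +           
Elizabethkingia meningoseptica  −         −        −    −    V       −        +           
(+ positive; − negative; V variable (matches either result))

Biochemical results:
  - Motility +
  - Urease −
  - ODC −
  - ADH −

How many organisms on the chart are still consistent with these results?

ADH −: excludes Pseudomonas fluorescens, Burkholderia pseudomallei, Pseudomonas aeruginosa — 6 left.
Urease −: all 6 remaining candidates are consistent.
ODC −: all 6 remaining candidates are consistent.
Motility +: excludes Acinetobacter baumannii, Acinetobacter lwoffii, Elizabethkingia meningoseptica — 3 left.
Still consistent: Alcaligenes faecalis, Burkholderia cepacia, Stenotrophomonas maltophilia.

3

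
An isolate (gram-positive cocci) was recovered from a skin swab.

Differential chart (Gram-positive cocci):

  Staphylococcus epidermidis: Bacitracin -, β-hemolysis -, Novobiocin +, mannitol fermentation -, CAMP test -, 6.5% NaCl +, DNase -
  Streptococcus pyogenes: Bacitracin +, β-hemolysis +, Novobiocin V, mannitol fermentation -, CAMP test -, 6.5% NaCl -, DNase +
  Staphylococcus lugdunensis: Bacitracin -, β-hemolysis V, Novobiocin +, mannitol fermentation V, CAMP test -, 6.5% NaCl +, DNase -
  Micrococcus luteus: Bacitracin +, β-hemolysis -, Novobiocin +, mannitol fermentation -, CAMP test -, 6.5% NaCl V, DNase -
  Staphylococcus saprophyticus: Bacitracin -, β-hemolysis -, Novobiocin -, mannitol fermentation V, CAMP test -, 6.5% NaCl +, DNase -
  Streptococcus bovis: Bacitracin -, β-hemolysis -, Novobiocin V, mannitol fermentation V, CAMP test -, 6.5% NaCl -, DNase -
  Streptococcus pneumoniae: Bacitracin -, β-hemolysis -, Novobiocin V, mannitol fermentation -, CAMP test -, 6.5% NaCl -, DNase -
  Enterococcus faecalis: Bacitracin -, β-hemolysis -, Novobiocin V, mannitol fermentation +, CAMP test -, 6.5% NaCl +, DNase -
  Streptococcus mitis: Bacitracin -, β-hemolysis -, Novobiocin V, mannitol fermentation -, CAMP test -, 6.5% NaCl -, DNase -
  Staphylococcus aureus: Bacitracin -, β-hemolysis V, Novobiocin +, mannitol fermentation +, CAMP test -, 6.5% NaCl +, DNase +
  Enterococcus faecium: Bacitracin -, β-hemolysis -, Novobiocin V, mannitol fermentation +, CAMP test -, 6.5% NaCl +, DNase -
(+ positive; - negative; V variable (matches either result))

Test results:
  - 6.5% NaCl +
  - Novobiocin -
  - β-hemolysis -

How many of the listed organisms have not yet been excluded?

β-hemolysis -: excludes Streptococcus pyogenes — 10 left.
Novobiocin -: excludes Staphylococcus epidermidis, Staphylococcus lugdunensis, Micrococcus luteus, Staphylococcus aureus — 6 left.
6.5% NaCl +: excludes Streptococcus bovis, Streptococcus pneumoniae, Streptococcus mitis — 3 left.
Still consistent: Enterococcus faecalis, Enterococcus faecium, Staphylococcus saprophyticus.

3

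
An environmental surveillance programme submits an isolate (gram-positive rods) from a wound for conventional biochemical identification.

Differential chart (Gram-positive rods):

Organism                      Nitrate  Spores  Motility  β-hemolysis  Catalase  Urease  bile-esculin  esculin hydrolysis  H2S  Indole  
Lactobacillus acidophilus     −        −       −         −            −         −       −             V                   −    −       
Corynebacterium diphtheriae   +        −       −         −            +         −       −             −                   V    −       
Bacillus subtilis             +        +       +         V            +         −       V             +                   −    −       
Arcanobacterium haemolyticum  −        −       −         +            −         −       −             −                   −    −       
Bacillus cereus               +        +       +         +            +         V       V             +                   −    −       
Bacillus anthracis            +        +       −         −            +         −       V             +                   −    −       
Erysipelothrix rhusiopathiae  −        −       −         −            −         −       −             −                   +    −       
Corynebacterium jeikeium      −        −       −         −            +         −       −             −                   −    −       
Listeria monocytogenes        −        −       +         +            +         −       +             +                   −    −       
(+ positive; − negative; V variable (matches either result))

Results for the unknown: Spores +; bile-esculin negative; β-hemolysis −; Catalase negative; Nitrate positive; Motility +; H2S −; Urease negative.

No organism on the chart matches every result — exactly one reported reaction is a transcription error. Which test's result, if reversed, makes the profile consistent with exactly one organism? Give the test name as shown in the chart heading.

Catalase

As reported, no row in the chart matches all 8 reactions.
Reversing Catalase (to +) → unique match: Bacillus subtilis.
Reversing Spores → still no organism matches.
Reversing H2S → still no organism matches.
Reversing bile-esculin → still no organism matches.
Reversing Urease → still no organism matches.
Reversing β-hemolysis → still no organism matches.
Reversing Motility → still no organism matches.
Reversing Nitrate → still no organism matches.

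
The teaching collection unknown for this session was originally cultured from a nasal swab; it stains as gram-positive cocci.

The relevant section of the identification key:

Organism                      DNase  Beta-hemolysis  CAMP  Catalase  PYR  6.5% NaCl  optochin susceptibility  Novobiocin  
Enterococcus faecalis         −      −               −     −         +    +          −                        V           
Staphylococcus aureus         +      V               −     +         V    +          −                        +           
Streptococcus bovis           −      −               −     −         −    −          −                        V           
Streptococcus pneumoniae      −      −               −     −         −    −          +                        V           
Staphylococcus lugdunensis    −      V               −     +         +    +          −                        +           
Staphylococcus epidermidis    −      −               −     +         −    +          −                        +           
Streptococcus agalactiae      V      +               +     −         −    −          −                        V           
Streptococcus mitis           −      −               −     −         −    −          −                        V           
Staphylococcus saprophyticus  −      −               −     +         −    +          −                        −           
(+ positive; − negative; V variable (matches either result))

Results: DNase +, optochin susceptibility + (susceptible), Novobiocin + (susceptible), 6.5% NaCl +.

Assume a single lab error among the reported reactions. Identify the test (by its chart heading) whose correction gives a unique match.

optochin susceptibility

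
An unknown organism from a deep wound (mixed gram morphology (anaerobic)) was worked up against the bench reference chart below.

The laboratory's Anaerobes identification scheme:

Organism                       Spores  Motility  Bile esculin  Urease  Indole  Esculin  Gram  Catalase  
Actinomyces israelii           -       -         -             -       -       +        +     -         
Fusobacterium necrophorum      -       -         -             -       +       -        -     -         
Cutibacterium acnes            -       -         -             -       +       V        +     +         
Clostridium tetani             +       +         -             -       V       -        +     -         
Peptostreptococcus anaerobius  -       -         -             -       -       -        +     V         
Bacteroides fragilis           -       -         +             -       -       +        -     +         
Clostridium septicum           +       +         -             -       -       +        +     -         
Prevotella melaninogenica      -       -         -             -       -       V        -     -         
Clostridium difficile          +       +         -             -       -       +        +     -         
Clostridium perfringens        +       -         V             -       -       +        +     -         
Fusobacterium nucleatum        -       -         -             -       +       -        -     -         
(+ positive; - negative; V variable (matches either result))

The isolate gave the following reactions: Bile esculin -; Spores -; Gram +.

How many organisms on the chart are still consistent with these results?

3

Spores -: excludes Clostridium tetani, Clostridium septicum, Clostridium difficile, Clostridium perfringens — 7 left.
Gram +: excludes Fusobacterium necrophorum, Bacteroides fragilis, Prevotella melaninogenica, Fusobacterium nucleatum — 3 left.
Bile esculin -: all 3 remaining candidates are consistent.
Still consistent: Actinomyces israelii, Cutibacterium acnes, Peptostreptococcus anaerobius.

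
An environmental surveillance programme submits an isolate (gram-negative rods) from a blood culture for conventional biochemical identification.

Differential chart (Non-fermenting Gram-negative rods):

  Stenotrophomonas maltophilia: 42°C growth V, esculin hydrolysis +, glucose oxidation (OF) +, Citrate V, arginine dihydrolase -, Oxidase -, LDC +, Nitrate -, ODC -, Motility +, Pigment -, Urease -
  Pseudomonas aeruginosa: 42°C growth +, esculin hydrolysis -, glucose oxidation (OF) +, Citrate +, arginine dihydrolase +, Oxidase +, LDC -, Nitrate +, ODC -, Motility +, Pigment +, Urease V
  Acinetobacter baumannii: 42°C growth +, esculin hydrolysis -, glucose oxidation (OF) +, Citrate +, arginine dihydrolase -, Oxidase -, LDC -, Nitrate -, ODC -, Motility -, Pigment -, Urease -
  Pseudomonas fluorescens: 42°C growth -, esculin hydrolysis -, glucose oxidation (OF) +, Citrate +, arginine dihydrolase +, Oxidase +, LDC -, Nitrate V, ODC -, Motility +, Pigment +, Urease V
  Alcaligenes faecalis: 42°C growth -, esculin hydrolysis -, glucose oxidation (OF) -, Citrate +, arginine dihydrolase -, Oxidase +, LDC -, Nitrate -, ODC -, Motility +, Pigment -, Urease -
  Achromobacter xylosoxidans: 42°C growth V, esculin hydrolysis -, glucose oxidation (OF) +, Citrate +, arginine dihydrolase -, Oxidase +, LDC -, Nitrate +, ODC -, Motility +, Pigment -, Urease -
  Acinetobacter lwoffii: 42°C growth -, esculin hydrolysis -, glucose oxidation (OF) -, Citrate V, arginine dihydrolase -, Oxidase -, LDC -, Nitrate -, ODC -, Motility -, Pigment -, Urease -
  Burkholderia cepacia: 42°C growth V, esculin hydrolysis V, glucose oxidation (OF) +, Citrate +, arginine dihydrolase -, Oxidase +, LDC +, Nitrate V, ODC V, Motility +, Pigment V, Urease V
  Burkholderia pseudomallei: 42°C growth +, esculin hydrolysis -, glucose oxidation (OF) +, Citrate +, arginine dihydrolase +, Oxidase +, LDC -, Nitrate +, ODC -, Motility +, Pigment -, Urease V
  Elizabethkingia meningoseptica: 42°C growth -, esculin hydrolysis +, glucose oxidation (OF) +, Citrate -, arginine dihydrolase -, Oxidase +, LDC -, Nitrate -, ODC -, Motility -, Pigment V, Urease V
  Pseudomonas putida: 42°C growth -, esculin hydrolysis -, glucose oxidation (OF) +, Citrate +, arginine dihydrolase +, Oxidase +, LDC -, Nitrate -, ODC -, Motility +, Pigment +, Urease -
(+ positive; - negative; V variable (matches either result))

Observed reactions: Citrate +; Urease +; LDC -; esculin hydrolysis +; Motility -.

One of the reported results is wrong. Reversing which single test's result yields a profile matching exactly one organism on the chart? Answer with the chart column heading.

As reported, no row in the chart matches all 5 reactions.
Reversing Urease → still no organism matches.
Reversing Citrate (to -) → unique match: Elizabethkingia meningoseptica.
Reversing Motility → still no organism matches.
Reversing esculin hydrolysis → still no organism matches.
Reversing LDC → still no organism matches.

Citrate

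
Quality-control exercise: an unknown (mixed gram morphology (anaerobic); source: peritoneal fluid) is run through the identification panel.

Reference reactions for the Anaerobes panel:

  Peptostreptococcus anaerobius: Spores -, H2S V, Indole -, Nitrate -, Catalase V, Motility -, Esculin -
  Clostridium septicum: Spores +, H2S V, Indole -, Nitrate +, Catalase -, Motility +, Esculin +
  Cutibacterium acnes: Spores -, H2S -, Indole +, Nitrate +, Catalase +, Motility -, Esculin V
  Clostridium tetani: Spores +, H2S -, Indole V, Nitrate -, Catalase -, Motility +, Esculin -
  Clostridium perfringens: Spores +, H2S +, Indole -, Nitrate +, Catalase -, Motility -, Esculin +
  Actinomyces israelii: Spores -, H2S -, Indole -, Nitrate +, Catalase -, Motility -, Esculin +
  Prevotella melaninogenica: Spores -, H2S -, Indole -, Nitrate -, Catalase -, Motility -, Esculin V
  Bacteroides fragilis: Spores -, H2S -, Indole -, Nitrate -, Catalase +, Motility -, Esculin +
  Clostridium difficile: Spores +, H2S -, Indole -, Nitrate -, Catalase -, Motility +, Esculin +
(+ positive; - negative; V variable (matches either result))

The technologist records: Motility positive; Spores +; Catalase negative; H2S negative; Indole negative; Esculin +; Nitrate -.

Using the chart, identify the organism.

Clostridium difficile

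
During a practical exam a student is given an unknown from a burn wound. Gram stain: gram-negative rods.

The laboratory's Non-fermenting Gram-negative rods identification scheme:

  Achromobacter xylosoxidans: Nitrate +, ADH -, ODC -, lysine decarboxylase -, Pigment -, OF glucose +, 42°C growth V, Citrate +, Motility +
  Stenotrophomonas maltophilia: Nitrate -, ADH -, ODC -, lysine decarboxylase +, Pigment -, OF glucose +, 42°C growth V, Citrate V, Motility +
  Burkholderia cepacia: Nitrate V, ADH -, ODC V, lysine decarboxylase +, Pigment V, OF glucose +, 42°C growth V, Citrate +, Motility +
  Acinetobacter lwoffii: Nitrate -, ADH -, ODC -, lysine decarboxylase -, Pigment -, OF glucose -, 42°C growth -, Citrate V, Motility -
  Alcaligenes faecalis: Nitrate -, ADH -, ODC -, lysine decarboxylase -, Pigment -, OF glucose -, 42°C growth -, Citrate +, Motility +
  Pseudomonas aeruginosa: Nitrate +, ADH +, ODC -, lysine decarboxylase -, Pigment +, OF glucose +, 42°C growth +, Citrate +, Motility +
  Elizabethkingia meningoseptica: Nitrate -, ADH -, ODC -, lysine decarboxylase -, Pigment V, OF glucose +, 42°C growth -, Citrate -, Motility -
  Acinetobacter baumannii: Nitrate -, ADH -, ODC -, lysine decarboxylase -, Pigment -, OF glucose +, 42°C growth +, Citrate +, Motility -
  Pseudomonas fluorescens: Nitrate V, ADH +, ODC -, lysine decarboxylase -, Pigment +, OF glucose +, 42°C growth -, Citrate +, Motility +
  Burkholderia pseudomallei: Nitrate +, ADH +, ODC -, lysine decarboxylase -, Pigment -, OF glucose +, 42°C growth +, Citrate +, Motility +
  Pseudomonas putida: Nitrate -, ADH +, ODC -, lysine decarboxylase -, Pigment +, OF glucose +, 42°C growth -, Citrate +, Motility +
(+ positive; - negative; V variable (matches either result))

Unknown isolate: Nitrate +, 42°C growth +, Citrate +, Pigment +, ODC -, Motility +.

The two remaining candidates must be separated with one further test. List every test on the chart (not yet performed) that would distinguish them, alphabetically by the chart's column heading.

ADH, lysine decarboxylase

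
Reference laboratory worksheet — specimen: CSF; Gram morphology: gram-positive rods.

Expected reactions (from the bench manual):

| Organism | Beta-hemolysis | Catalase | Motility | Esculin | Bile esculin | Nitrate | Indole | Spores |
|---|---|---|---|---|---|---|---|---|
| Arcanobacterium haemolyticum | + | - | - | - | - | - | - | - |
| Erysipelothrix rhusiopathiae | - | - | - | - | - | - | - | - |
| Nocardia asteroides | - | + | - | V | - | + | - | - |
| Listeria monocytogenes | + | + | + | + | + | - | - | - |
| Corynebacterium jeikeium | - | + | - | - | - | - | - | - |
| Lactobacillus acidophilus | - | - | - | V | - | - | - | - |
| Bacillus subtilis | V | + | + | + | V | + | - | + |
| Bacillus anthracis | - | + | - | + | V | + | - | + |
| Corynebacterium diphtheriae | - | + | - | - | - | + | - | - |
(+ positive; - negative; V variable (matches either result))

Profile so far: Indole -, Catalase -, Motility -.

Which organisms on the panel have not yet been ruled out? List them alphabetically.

Arcanobacterium haemolyticum, Erysipelothrix rhusiopathiae, Lactobacillus acidophilus

Indole -: all 9 remaining candidates are consistent.
Catalase -: excludes 6 organisms — 3 left.
Motility -: all 3 remaining candidates are consistent.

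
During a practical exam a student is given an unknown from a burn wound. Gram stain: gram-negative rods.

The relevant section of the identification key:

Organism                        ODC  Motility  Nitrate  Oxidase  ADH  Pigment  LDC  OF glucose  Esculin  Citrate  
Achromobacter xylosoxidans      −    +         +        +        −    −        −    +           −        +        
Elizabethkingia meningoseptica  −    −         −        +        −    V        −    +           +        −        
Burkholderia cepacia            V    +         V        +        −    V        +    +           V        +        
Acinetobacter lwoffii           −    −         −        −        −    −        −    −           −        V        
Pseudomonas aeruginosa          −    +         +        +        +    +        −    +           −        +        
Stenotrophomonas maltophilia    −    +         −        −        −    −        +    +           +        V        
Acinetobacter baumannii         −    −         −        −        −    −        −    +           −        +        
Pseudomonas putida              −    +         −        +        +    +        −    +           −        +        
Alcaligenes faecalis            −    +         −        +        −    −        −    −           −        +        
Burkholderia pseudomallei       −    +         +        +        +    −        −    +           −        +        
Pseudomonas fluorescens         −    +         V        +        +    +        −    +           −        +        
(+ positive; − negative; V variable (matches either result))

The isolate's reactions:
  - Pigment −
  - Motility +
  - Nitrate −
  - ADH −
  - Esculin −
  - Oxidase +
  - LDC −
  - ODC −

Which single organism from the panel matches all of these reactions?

Nitrate −: excludes Achromobacter xylosoxidans, Pseudomonas aeruginosa, Burkholderia pseudomallei — 8 left.
Pigment −: excludes Pseudomonas putida, Pseudomonas fluorescens — 6 left.
LDC −: excludes Burkholderia cepacia, Stenotrophomonas maltophilia — 4 left.
ODC −: all 4 remaining candidates are consistent.
Oxidase +: excludes Acinetobacter lwoffii, Acinetobacter baumannii — 2 left.
ADH −: all 2 remaining candidates are consistent.
Motility +: excludes Elizabethkingia meningoseptica — 1 left.
Esculin −: the one remaining candidate is consistent.

Alcaligenes faecalis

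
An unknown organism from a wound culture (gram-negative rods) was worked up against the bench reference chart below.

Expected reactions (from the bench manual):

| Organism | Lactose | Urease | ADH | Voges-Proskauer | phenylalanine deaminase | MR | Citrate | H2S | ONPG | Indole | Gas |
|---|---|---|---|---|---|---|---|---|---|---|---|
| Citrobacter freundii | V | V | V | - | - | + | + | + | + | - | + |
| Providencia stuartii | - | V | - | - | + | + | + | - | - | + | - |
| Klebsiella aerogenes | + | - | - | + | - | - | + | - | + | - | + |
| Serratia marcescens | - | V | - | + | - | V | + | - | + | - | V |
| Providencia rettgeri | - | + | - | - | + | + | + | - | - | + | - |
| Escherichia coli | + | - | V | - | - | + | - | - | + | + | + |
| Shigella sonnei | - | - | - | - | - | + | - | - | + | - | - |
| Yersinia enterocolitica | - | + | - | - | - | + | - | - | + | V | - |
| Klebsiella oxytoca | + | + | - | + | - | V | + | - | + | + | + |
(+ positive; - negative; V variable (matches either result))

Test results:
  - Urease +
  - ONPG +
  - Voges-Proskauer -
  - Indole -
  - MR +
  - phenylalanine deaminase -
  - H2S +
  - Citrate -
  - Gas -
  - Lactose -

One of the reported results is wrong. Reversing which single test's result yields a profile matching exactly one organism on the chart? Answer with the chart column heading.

As reported, no row in the chart matches all 10 reactions.
Reversing Citrate → still no organism matches.
Reversing H2S (to -) → unique match: Yersinia enterocolitica.
Reversing MR → still no organism matches.
Reversing Gas → still no organism matches.
Reversing Voges-Proskauer → still no organism matches.
Reversing phenylalanine deaminase → still no organism matches.
Reversing Urease → still no organism matches.
Reversing ONPG → still no organism matches.
Reversing Indole → still no organism matches.
Reversing Lactose → still no organism matches.

H2S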